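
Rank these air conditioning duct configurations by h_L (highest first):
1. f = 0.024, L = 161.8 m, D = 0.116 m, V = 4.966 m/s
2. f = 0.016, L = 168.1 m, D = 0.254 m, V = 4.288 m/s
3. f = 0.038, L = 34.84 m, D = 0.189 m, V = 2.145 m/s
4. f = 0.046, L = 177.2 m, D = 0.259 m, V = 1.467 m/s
Case 1: h_L = 42.08 m
Case 2: h_L = 9.923 m
Case 3: h_L = 1.643 m
Case 4: h_L = 3.452 m
Ranking (highest first): 1, 2, 4, 3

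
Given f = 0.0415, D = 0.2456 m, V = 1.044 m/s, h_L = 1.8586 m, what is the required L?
Formula: h_L = f \frac{L}{D} \frac{V^2}{2g}
Substituting knowns: 1.8586 = 0.0415·(L/0.2456)·1.044²/(2·9.81)
Solving for L: L = 1.8586·2·9.81·0.2456/(0.0415·1.044²) = 198 m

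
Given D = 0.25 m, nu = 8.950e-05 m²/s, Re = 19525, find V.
Formula: Re = \frac{V D}{\nu}
Substituting knowns: 19525 = V·0.25/8.950e-05
Solving for V: V = 19525·8.950e-05/0.25 = 6.99 m/s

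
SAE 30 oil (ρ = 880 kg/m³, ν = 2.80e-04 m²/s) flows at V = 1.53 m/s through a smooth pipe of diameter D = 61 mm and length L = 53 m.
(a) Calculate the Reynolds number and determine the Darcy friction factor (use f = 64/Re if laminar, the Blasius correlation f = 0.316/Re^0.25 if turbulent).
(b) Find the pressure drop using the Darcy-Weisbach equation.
(a) Re = V·D/ν = 1.53·0.061/2.80e-04 = 333.32 → laminar (Re < 2300); f = 64/Re = 64/333.32 = 0.19201
(b) Darcy-Weisbach: ΔP = f·(L/D)·½ρV²/1000 = 0.19201·(53/0.061)·½·880·1.53²/1000 = 171.8 kPa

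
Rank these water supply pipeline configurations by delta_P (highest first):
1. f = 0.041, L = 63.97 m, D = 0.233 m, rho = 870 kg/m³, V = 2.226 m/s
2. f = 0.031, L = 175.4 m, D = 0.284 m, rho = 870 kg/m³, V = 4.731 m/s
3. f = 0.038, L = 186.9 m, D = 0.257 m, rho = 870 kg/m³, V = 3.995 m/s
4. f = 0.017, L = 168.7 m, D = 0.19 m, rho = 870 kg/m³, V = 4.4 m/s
Case 1: delta_P = 24.26 kPa
Case 2: delta_P = 186.4 kPa
Case 3: delta_P = 191.9 kPa
Case 4: delta_P = 127.1 kPa
Ranking (highest first): 3, 2, 4, 1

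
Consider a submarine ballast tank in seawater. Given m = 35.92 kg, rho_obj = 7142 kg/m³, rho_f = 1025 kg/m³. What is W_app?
Formula: W_{app} = mg\left(1 - \frac{\rho_f}{\rho_{obj}}\right)
W_app = 35.92·9.81·(1 − 1025/7142) = 301.8 N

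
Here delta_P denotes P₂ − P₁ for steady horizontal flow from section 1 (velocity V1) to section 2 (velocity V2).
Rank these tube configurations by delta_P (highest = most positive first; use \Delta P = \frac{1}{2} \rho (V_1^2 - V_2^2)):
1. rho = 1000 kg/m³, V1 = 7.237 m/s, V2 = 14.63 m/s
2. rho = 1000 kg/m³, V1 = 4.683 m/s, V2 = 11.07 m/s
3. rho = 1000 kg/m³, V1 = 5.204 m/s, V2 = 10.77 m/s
Case 1: delta_P = -80.83 kPa
Case 2: delta_P = -50.31 kPa
Case 3: delta_P = -44.46 kPa
Ranking (highest first): 3, 2, 1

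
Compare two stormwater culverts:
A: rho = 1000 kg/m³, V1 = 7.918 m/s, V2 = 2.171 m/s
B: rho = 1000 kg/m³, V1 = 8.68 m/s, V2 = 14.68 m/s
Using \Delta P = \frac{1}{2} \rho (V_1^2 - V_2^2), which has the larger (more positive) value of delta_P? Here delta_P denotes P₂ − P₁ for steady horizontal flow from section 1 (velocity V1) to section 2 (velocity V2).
delta_P(A) = 28.99 kPa, delta_P(B) = -70.08 kPa. Answer: A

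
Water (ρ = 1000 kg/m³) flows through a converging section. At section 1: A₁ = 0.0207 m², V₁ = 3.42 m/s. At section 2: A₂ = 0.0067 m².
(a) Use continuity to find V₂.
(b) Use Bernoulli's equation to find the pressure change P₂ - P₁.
(a) Continuity: A₁V₁=A₂V₂ -> V₂=A₁V₁/A₂=0.0207*3.42/0.0067=10.57 m/s
(b) Bernoulli: P₂-P₁=0.5*rho*(V₁^2-V₂^2)/1000=0.5*1000*(3.42^2-10.57^2)/1000=-50.01 kPa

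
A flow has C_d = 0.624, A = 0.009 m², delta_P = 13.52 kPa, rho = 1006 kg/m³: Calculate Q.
Formula: Q = C_d A \sqrt{\frac{2 \Delta P}{\rho}}
Q = 0.624·0.009·√(2·(13.52·1000)/1006)·1000 = 29.12 L/s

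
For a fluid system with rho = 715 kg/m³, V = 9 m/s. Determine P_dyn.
Formula: P_{dyn} = \frac{1}{2} \rho V^2
P_dyn = 0.5·715·9²/1000 = 28.96 kPa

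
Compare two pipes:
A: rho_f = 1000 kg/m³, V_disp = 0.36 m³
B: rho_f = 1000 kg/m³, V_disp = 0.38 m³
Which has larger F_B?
F_B(A) = 3532 N, F_B(B) = 3728 N. Answer: B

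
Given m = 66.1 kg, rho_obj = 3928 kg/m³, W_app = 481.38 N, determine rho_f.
Formula: W_{app} = mg\left(1 - \frac{\rho_f}{\rho_{obj}}\right)
Substituting knowns: 481.38 = 66.1·9.81·(1 − rho_f/3928)
Solving for rho_f: rho_f = 3928·(1 − 481.38/(66.1·9.81)) = 1012 kg/m³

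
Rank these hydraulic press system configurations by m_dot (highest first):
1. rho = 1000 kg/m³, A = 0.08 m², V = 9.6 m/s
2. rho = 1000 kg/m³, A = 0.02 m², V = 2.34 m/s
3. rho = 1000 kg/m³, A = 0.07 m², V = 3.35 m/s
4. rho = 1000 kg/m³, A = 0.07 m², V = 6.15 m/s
Case 1: m_dot = 768 kg/s
Case 2: m_dot = 46.8 kg/s
Case 3: m_dot = 234.5 kg/s
Case 4: m_dot = 430.5 kg/s
Ranking (highest first): 1, 4, 3, 2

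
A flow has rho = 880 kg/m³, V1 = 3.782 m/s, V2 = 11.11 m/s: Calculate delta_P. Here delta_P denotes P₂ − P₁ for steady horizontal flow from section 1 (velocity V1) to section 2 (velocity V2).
Formula: \Delta P = \frac{1}{2} \rho (V_1^2 - V_2^2)
delta_P = 0.5·880·(3.782² − 11.11²)/1000 = -48.02 kPa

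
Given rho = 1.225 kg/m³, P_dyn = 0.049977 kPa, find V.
Formula: P_{dyn} = \frac{1}{2} \rho V^2
Substituting knowns: 0.049977 = 0.5·1.225·V²/1000
Solving for V: V = √(2·(0.049977·1000)/1.225) = 9.033 m/s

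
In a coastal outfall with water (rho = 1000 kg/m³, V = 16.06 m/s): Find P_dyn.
Formula: P_{dyn} = \frac{1}{2} \rho V^2
P_dyn = 0.5·1000·16.06²/1000 = 129 kPa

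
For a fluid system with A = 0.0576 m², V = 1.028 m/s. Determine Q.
Formula: Q = A V
Q = 0.0576·1.028·1000 = 59.21 L/s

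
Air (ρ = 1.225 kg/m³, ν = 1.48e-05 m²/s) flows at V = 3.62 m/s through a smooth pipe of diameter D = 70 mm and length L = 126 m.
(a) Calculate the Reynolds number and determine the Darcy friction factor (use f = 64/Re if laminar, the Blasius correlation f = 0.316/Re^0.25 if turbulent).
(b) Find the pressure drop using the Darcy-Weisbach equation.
(a) Re = V·D/ν = 3.62·0.07/1.48e-05 = 17122 → turbulent (Re > 4000); f = 0.316/Re^0.25 = 0.316/17122^0.25 = 0.027625
(b) Darcy-Weisbach: ΔP = f·(L/D)·½ρV²/1000 = 0.027625·(126/0.070)·½·1.225·3.62²/1000 = 0.3991 kPa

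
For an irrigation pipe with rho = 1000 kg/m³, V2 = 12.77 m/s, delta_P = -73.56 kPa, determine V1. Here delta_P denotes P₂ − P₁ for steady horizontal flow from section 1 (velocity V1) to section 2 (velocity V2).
Formula: \Delta P = \frac{1}{2} \rho (V_1^2 - V_2^2)
Substituting knowns: -73.56 = 0.5·1000·(V1² − 12.77²)/1000
Solving for V1: V1 = √(12.77² + 2·(-73.56·1000)/1000) = 3.994 m/s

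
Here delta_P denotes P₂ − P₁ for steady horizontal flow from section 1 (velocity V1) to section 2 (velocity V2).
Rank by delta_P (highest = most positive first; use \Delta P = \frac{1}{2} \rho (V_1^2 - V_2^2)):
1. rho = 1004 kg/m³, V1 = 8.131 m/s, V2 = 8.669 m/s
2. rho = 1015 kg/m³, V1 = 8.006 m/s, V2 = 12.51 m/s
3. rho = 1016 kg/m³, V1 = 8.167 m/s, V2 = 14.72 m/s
Case 1: delta_P = -4.537 kPa
Case 2: delta_P = -46.9 kPa
Case 3: delta_P = -76.19 kPa
Ranking (highest first): 1, 2, 3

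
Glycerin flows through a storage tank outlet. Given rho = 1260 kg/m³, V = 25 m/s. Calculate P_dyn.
Formula: P_{dyn} = \frac{1}{2} \rho V^2
P_dyn = 0.5·1260·25²/1000 = 393.8 kPa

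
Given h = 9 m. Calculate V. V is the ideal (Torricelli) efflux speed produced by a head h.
Formula: V = \sqrt{2 g h}
V = √(2·9.81·9) = 13.29 m/s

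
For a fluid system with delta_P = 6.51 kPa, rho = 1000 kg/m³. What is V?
Formula: V = \sqrt{\frac{2 \Delta P}{\rho}}
V = √(2·(6.51·1000)/1000) = 3.608 m/s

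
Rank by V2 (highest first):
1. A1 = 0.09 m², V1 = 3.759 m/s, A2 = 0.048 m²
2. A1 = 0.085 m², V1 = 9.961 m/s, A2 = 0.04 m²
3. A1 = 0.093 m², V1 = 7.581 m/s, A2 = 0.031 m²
Case 1: V2 = 7.048 m/s
Case 2: V2 = 21.17 m/s
Case 3: V2 = 22.74 m/s
Ranking (highest first): 3, 2, 1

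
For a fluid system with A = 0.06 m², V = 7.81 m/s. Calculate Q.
Formula: Q = A V
Q = 0.06·7.81·1000 = 468.6 L/s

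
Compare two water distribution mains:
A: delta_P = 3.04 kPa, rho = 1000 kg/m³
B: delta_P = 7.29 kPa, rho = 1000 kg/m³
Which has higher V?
V(A) = 2.466 m/s, V(B) = 3.818 m/s. Answer: B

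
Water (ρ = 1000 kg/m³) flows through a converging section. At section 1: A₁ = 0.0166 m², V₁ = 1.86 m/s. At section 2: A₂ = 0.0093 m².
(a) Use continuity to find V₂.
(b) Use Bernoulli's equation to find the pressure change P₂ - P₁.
(a) Continuity: A₁V₁=A₂V₂ -> V₂=A₁V₁/A₂=0.0166*1.86/0.0093=3.32 m/s
(b) Bernoulli: P₂-P₁=0.5*rho*(V₁^2-V₂^2)/1000=0.5*1000*(1.86^2-3.32^2)/1000=-3.781 kPa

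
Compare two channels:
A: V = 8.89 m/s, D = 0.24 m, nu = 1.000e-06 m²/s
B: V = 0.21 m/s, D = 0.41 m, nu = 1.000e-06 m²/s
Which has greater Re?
Re(A) = 2.134e+06, Re(B) = 86100. Answer: A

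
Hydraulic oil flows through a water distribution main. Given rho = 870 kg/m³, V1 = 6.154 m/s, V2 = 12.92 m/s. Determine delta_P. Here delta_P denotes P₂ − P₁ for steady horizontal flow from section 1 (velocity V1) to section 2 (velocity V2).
Formula: \Delta P = \frac{1}{2} \rho (V_1^2 - V_2^2)
delta_P = 0.5·870·(6.154² − 12.92²)/1000 = -56.14 kPa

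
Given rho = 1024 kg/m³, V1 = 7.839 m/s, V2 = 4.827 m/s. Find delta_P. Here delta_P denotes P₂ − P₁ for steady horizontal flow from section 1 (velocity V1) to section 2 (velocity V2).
Formula: \Delta P = \frac{1}{2} \rho (V_1^2 - V_2^2)
delta_P = 0.5·1024·(7.839² − 4.827²)/1000 = 19.53 kPa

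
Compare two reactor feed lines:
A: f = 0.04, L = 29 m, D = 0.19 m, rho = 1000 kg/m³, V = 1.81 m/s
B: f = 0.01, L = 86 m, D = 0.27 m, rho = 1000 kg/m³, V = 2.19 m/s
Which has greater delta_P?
delta_P(A) = 10 kPa, delta_P(B) = 7.638 kPa. Answer: A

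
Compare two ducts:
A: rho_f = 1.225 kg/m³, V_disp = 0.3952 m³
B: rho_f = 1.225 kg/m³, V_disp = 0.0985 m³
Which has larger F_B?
F_B(A) = 4.749 N, F_B(B) = 1.184 N. Answer: A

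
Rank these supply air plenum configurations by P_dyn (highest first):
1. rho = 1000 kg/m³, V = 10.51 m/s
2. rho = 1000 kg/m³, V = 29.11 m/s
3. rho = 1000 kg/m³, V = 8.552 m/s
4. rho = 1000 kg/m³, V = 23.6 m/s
Case 1: P_dyn = 55.23 kPa
Case 2: P_dyn = 423.7 kPa
Case 3: P_dyn = 36.57 kPa
Case 4: P_dyn = 278.5 kPa
Ranking (highest first): 2, 4, 1, 3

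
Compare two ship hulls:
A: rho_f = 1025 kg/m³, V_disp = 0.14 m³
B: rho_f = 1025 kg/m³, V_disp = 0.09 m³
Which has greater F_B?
F_B(A) = 1408 N, F_B(B) = 905 N. Answer: A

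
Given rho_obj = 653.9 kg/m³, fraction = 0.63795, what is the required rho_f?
Formula: f_{sub} = \frac{\rho_{obj}}{\rho_f}
Substituting knowns: 0.63795 = 653.9/rho_f
Solving for rho_f: rho_f = 653.9/0.63795 = 1025 kg/m³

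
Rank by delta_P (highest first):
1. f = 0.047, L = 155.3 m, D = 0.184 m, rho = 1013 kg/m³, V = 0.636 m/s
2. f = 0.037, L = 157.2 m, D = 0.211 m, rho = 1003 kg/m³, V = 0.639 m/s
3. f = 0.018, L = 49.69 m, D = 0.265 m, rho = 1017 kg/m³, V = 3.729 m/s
Case 1: delta_P = 8.127 kPa
Case 2: delta_P = 5.645 kPa
Case 3: delta_P = 23.87 kPa
Ranking (highest first): 3, 1, 2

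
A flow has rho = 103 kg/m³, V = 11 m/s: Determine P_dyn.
Formula: P_{dyn} = \frac{1}{2} \rho V^2
P_dyn = 0.5·103·11²/1000 = 6.231 kPa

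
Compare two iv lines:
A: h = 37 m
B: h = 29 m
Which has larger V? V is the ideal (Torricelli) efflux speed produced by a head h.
V(A) = 26.94 m/s, V(B) = 23.85 m/s. Answer: A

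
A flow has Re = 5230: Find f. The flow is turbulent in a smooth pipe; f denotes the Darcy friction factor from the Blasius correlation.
Formula: f = \frac{0.316}{Re^{0.25}}
f = 0.316/5230^0.25 = 0.03716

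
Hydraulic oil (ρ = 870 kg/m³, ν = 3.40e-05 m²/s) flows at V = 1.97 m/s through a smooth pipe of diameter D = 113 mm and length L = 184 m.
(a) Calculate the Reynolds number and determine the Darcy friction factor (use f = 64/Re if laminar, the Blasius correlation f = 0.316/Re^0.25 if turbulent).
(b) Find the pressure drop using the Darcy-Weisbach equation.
(a) Re = V·D/ν = 1.97·0.113/3.40e-05 = 6547.4 → turbulent (Re > 4000); f = 0.316/Re^0.25 = 0.316/6547.4^0.25 = 0.035129
(b) Darcy-Weisbach: ΔP = f·(L/D)·½ρV²/1000 = 0.035129·(184/0.113)·½·870·1.97²/1000 = 96.57 kPa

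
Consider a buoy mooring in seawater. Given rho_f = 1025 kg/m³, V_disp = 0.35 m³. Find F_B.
Formula: F_B = \rho_f g V_{disp}
F_B = 1025·9.81·0.35 = 3519 N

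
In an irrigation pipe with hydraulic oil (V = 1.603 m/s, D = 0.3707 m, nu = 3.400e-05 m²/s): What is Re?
Formula: Re = \frac{V D}{\nu}
Re = 1.603·0.3707/3.400e-05 = 17477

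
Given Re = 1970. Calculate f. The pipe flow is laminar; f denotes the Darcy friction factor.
Formula: f = \frac{64}{Re}
f = 64/1970 = 0.03249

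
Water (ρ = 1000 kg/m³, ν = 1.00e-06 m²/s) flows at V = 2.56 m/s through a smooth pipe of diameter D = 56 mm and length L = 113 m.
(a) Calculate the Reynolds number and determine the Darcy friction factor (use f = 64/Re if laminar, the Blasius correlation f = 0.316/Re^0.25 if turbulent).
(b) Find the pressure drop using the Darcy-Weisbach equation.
(a) Re = V·D/ν = 2.56·0.056/1.00e-06 = 143360 → turbulent (Re > 4000); f = 0.316/Re^0.25 = 0.316/143360^0.25 = 0.01624 (Blasius is strictly valid for Re ≲ 1e5; used here as the smooth-pipe estimate the problem specifies)
(b) Darcy-Weisbach: ΔP = f·(L/D)·½ρV²/1000 = 0.01624·(113/0.056)·½·1000·2.56²/1000 = 107.4 kPa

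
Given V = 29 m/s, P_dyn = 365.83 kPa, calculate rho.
Formula: P_{dyn} = \frac{1}{2} \rho V^2
Substituting knowns: 365.83 = 0.5·rho·29²/1000
Solving for rho: rho = 2·(365.83·1000)/29² = 870 kg/m³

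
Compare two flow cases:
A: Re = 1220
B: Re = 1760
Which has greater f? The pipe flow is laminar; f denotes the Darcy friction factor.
f(A) = 0.05246, f(B) = 0.03636. Answer: A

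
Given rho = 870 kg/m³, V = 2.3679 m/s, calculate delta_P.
Formula: V = \sqrt{\frac{2 \Delta P}{\rho}}
Substituting knowns: 2.3679 = √(2·(delta_P·1000)/870)
Solving for delta_P: delta_P = 2.3679²·870/2/1000 = 2.439 kPa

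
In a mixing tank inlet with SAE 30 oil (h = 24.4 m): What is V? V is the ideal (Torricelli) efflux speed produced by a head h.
Formula: V = \sqrt{2 g h}
V = √(2·9.81·24.4) = 21.88 m/s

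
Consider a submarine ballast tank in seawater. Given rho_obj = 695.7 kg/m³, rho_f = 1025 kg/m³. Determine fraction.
Formula: f_{sub} = \frac{\rho_{obj}}{\rho_f}
fraction = 695.7/1025 = 0.6787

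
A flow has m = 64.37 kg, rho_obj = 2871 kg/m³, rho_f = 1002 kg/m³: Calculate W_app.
Formula: W_{app} = mg\left(1 - \frac{\rho_f}{\rho_{obj}}\right)
W_app = 64.37·9.81·(1 − 1002/2871) = 411.1 N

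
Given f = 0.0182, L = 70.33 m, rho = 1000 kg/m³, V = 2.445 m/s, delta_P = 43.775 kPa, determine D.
Formula: \Delta P = f \frac{L}{D} \frac{\rho V^2}{2}
Substituting knowns: 43.775 = 0.0182·(70.33/D)·0.5·1000·2.445²/1000
Solving for D: D = 0.0182·70.33·0.5·1000·2.445²/(43.775·1000) = 0.0874 m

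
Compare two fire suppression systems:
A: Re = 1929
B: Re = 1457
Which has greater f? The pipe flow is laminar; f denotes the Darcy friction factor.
f(A) = 0.03318, f(B) = 0.04393. Answer: B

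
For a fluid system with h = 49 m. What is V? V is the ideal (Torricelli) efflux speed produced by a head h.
Formula: V = \sqrt{2 g h}
V = √(2·9.81·49) = 31.01 m/s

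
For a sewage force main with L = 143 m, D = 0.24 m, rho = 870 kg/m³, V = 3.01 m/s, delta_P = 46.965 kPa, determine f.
Formula: \Delta P = f \frac{L}{D} \frac{\rho V^2}{2}
Substituting knowns: 46.965 = f·(143/0.24)·0.5·870·3.01²/1000
Solving for f: f = (46.965·1000)/((143/0.24)·0.5·870·3.01²) = 0.02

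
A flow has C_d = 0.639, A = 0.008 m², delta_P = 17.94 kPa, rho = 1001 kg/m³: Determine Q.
Formula: Q = C_d A \sqrt{\frac{2 \Delta P}{\rho}}
Q = 0.639·0.008·√(2·(17.94·1000)/1001)·1000 = 30.61 L/s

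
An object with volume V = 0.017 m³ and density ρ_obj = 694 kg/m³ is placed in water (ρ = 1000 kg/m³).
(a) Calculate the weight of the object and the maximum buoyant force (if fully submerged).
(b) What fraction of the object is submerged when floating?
(a) W=rho_obj*g*V=694*9.81*0.017=115.7 N; F_B(max)=rho*g*V=1000*9.81*0.017=166.8 N
(b) Floating fraction=rho_obj/rho=694/1000=0.694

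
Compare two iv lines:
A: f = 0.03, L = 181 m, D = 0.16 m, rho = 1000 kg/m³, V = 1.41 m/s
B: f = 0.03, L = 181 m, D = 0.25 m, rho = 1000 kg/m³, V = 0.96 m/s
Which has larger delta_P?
delta_P(A) = 33.74 kPa, delta_P(B) = 10.01 kPa. Answer: A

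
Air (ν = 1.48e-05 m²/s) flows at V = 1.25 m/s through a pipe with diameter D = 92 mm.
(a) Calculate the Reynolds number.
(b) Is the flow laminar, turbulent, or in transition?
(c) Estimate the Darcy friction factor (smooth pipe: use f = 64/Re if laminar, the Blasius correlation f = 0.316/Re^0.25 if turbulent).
(a) Re = V·D/ν = 1.25·0.092/1.48e-05 = 7770.3
(b) Flow regime: turbulent (Re > 4000)
(c) Friction factor: f = 0.316/Re^0.25 = 0.316/7770.3^0.25 = 0.03366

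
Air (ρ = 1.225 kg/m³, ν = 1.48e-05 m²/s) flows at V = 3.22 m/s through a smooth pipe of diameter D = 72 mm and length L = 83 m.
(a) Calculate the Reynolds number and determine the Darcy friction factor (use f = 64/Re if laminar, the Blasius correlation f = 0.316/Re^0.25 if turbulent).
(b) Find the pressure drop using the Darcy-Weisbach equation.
(a) Re = V·D/ν = 3.22·0.072/1.48e-05 = 15665 → turbulent (Re > 4000); f = 0.316/Re^0.25 = 0.316/15665^0.25 = 0.028246
(b) Darcy-Weisbach: ΔP = f·(L/D)·½ρV²/1000 = 0.028246·(83/0.072)·½·1.225·3.22²/1000 = 0.2068 kPa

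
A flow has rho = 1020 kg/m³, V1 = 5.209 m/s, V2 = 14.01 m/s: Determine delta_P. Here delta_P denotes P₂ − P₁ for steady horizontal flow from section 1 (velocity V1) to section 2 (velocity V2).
Formula: \Delta P = \frac{1}{2} \rho (V_1^2 - V_2^2)
delta_P = 0.5·1020·(5.209² − 14.01²)/1000 = -86.26 kPa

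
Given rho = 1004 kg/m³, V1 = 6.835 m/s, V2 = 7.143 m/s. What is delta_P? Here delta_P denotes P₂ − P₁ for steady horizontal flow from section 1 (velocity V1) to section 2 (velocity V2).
Formula: \Delta P = \frac{1}{2} \rho (V_1^2 - V_2^2)
delta_P = 0.5·1004·(6.835² − 7.143²)/1000 = -2.161 kPa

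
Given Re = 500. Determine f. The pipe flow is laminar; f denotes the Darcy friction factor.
Formula: f = \frac{64}{Re}
f = 64/500 = 0.128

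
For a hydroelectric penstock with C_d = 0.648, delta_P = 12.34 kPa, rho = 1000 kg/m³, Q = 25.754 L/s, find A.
Formula: Q = C_d A \sqrt{\frac{2 \Delta P}{\rho}}
Substituting knowns: 25.754 = 0.648·A·√(2·(12.34·1000)/1000)·1000
Solving for A: A = (25.754/1000)/(0.648·√(2·(12.34·1000)/1000)) = 0.008 m²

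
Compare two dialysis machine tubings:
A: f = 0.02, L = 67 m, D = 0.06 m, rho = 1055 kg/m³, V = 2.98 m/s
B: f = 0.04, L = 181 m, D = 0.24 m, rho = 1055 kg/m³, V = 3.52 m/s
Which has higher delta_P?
delta_P(A) = 104.6 kPa, delta_P(B) = 197.2 kPa. Answer: B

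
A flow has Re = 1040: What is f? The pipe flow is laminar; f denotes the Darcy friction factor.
Formula: f = \frac{64}{Re}
f = 64/1040 = 0.06154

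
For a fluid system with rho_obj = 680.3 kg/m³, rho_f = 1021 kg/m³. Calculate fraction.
Formula: f_{sub} = \frac{\rho_{obj}}{\rho_f}
fraction = 680.3/1021 = 0.6663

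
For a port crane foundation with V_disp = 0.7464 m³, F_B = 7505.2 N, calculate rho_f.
Formula: F_B = \rho_f g V_{disp}
Substituting knowns: 7505.2 = rho_f·9.81·0.7464
Solving for rho_f: rho_f = 7505.2/(9.81·0.7464) = 1025 kg/m³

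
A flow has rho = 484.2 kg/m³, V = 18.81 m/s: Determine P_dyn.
Formula: P_{dyn} = \frac{1}{2} \rho V^2
P_dyn = 0.5·484.2·18.81²/1000 = 85.66 kPa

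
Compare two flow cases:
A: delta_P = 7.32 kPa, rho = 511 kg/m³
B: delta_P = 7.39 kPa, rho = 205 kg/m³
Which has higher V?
V(A) = 5.353 m/s, V(B) = 8.491 m/s. Answer: B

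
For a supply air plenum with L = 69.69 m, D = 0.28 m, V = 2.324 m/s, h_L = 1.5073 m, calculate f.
Formula: h_L = f \frac{L}{D} \frac{V^2}{2g}
Substituting knowns: 1.5073 = f·(69.69/0.28)·2.324²/(2·9.81)
Solving for f: f = 1.5073·2·9.81/((69.69/0.28)·2.324²) = 0.022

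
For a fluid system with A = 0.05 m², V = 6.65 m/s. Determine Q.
Formula: Q = A V
Q = 0.05·6.65·1000 = 332.5 L/s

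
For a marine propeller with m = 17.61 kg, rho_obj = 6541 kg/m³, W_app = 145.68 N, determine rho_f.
Formula: W_{app} = mg\left(1 - \frac{\rho_f}{\rho_{obj}}\right)
Substituting knowns: 145.68 = 17.61·9.81·(1 − rho_f/6541)
Solving for rho_f: rho_f = 6541·(1 − 145.68/(17.61·9.81)) = 1025 kg/m³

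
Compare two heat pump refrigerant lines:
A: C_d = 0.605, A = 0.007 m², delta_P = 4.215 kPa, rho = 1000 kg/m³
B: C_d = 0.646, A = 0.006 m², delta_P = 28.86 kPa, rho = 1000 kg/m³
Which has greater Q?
Q(A) = 12.3 L/s, Q(B) = 29.45 L/s. Answer: B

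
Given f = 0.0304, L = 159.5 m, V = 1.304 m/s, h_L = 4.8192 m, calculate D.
Formula: h_L = f \frac{L}{D} \frac{V^2}{2g}
Substituting knowns: 4.8192 = 0.0304·(159.5/D)·1.304²/(2·9.81)
Solving for D: D = 0.0304·159.5·1.304²/(2·9.81·4.8192) = 0.0872 m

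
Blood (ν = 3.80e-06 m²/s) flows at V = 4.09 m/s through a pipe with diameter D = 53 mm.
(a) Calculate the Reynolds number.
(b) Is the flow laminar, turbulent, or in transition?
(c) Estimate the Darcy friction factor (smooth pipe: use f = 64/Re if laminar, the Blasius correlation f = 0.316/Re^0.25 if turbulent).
(a) Re = V·D/ν = 4.09·0.053/3.80e-06 = 57045
(b) Flow regime: turbulent (Re > 4000)
(c) Friction factor: f = 0.316/Re^0.25 = 0.316/57045^0.25 = 0.02045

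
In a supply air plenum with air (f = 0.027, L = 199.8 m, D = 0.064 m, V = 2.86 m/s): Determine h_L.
Formula: h_L = f \frac{L}{D} \frac{V^2}{2g}
h_L = 0.027·(199.8/0.064)·2.86²/(2·9.81) = 35.14 m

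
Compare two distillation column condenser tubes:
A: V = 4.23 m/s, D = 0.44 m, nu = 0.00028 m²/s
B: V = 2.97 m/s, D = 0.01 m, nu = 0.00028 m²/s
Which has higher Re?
Re(A) = 6647, Re(B) = 106.1. Answer: A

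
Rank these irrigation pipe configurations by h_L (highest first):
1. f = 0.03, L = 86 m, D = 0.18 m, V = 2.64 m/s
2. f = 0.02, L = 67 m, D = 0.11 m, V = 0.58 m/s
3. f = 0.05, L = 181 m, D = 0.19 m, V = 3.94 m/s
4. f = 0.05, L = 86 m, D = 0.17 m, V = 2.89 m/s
Case 1: h_L = 5.092 m
Case 2: h_L = 0.2089 m
Case 3: h_L = 37.69 m
Case 4: h_L = 10.77 m
Ranking (highest first): 3, 4, 1, 2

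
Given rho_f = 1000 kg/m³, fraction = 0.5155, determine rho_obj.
Formula: f_{sub} = \frac{\rho_{obj}}{\rho_f}
Substituting knowns: 0.5155 = rho_obj/1000
Solving for rho_obj: rho_obj = 0.5155·1000 = 515.5 kg/m³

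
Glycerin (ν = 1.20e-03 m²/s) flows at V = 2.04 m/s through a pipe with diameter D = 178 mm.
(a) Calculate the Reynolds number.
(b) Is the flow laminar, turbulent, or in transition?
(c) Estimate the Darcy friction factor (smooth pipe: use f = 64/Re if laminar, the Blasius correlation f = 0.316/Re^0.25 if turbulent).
(a) Re = V·D/ν = 2.04·0.178/1.20e-03 = 302.6
(b) Flow regime: laminar (Re < 2300)
(c) Friction factor: f = 64/Re = 64/302.6 = 0.2115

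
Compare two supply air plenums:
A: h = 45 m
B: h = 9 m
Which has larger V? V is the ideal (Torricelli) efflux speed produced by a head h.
V(A) = 29.71 m/s, V(B) = 13.29 m/s. Answer: A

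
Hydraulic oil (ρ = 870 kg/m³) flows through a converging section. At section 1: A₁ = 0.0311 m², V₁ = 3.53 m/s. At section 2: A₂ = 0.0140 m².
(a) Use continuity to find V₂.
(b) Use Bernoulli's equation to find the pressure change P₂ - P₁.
(a) Continuity: A₁V₁=A₂V₂ -> V₂=A₁V₁/A₂=0.0311*3.53/0.0140=7.84 m/s
(b) Bernoulli: P₂-P₁=0.5*rho*(V₁^2-V₂^2)/1000=0.5*870*(3.53^2-7.84^2)/1000=-21.32 kPa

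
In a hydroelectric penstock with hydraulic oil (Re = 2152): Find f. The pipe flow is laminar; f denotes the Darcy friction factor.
Formula: f = \frac{64}{Re}
f = 64/2152 = 0.02974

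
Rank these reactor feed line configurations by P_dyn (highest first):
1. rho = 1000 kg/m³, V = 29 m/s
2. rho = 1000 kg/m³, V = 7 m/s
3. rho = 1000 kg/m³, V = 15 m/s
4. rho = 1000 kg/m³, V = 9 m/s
Case 1: P_dyn = 420.5 kPa
Case 2: P_dyn = 24.5 kPa
Case 3: P_dyn = 112.5 kPa
Case 4: P_dyn = 40.5 kPa
Ranking (highest first): 1, 3, 4, 2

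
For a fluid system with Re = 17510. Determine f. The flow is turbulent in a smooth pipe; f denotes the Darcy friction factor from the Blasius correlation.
Formula: f = \frac{0.316}{Re^{0.25}}
f = 0.316/17510^0.25 = 0.02747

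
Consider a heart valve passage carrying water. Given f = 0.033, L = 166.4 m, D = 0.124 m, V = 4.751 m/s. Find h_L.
Formula: h_L = f \frac{L}{D} \frac{V^2}{2g}
h_L = 0.033·(166.4/0.124)·4.751²/(2·9.81) = 50.95 m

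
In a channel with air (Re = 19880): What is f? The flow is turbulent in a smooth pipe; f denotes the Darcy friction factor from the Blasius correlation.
Formula: f = \frac{0.316}{Re^{0.25}}
f = 0.316/19880^0.25 = 0.02661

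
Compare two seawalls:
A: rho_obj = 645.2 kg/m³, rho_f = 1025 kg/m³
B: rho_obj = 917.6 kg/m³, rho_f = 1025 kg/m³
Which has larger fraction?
fraction(A) = 0.6295, fraction(B) = 0.8952. Answer: B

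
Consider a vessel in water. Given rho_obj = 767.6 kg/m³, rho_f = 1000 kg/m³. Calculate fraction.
Formula: f_{sub} = \frac{\rho_{obj}}{\rho_f}
fraction = 767.6/1000 = 0.7676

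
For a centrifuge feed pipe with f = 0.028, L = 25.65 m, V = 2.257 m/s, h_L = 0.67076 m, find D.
Formula: h_L = f \frac{L}{D} \frac{V^2}{2g}
Substituting knowns: 0.67076 = 0.028·(25.65/D)·2.257²/(2·9.81)
Solving for D: D = 0.028·25.65·2.257²/(2·9.81·0.67076) = 0.278 m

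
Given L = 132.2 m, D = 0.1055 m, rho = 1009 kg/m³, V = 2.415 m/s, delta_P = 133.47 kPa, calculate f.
Formula: \Delta P = f \frac{L}{D} \frac{\rho V^2}{2}
Substituting knowns: 133.47 = f·(132.2/0.1055)·0.5·1009·2.415²/1000
Solving for f: f = (133.47·1000)/((132.2/0.1055)·0.5·1009·2.415²) = 0.0362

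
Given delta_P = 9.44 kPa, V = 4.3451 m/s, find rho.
Formula: V = \sqrt{\frac{2 \Delta P}{\rho}}
Substituting knowns: 4.3451 = √(2·(9.44·1000)/rho)
Solving for rho: rho = 2·(9.44·1000)/4.3451² = 1000 kg/m³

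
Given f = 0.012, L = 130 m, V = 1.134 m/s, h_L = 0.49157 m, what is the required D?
Formula: h_L = f \frac{L}{D} \frac{V^2}{2g}
Substituting knowns: 0.49157 = 0.012·(130/D)·1.134²/(2·9.81)
Solving for D: D = 0.012·130·1.134²/(2·9.81·0.49157) = 0.208 m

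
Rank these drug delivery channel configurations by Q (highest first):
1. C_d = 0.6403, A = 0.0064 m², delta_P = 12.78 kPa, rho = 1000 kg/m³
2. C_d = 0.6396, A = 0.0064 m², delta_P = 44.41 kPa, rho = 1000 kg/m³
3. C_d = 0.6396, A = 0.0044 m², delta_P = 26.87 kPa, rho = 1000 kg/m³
Case 1: Q = 20.72 L/s
Case 2: Q = 38.58 L/s
Case 3: Q = 20.63 L/s
Ranking (highest first): 2, 1, 3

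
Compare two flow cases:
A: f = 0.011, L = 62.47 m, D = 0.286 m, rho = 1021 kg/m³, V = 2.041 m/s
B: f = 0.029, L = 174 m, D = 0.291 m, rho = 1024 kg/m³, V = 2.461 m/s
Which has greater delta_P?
delta_P(A) = 5.11 kPa, delta_P(B) = 53.77 kPa. Answer: B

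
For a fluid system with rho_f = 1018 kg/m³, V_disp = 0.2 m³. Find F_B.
Formula: F_B = \rho_f g V_{disp}
F_B = 1018·9.81·0.2 = 1997 N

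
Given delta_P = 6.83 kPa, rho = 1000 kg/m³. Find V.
Formula: V = \sqrt{\frac{2 \Delta P}{\rho}}
V = √(2·(6.83·1000)/1000) = 3.696 m/s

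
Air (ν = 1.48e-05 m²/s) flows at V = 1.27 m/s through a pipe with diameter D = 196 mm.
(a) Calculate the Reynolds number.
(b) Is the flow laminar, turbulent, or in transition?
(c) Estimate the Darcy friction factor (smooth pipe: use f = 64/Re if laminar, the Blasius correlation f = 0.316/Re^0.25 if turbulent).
(a) Re = V·D/ν = 1.27·0.196/1.48e-05 = 16819
(b) Flow regime: turbulent (Re > 4000)
(c) Friction factor: f = 0.316/Re^0.25 = 0.316/16819^0.25 = 0.02775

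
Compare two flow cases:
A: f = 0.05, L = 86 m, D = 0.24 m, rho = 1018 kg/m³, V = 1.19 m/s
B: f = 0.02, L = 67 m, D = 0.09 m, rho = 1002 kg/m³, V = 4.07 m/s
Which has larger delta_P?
delta_P(A) = 12.91 kPa, delta_P(B) = 123.6 kPa. Answer: B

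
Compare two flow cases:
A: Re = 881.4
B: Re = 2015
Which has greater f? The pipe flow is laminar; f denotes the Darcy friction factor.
f(A) = 0.07261, f(B) = 0.03176. Answer: A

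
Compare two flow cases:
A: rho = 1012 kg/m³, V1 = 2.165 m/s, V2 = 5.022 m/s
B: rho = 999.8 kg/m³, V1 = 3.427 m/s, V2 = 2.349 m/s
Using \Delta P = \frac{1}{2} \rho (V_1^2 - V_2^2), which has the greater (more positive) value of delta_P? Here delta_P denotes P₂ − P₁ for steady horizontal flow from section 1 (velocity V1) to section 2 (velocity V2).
delta_P(A) = -10.39 kPa, delta_P(B) = 3.113 kPa. Answer: B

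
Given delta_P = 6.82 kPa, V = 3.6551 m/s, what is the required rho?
Formula: V = \sqrt{\frac{2 \Delta P}{\rho}}
Substituting knowns: 3.6551 = √(2·(6.82·1000)/rho)
Solving for rho: rho = 2·(6.82·1000)/3.6551² = 1021 kg/m³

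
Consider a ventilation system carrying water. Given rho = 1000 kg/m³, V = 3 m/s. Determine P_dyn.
Formula: P_{dyn} = \frac{1}{2} \rho V^2
P_dyn = 0.5·1000·3²/1000 = 4.5 kPa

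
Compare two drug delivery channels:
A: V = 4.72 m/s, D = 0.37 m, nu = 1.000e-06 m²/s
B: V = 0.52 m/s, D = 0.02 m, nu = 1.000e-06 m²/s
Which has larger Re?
Re(A) = 1.746e+06, Re(B) = 10400. Answer: A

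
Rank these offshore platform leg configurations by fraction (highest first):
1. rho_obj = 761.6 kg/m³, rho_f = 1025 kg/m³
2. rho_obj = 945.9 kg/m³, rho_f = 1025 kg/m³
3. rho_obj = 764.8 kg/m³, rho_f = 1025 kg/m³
Case 1: fraction = 0.743
Case 2: fraction = 0.9228
Case 3: fraction = 0.7461
Ranking (highest first): 2, 3, 1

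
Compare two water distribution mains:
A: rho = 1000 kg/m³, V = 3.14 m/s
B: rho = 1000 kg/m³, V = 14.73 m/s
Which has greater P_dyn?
P_dyn(A) = 4.93 kPa, P_dyn(B) = 108.5 kPa. Answer: B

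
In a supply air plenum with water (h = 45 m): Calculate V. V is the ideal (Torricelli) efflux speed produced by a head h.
Formula: V = \sqrt{2 g h}
V = √(2·9.81·45) = 29.71 m/s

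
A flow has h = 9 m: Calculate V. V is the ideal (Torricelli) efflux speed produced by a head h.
Formula: V = \sqrt{2 g h}
V = √(2·9.81·9) = 13.29 m/s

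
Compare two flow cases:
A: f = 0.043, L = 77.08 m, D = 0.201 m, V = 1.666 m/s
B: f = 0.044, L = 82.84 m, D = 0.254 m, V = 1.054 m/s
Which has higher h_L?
h_L(A) = 2.333 m, h_L(B) = 0.8125 m. Answer: A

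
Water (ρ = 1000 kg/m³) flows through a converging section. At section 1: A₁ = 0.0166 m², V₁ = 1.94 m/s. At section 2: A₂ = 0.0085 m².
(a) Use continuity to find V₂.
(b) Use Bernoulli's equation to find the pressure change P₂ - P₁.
(a) Continuity: A₁V₁=A₂V₂ -> V₂=A₁V₁/A₂=0.0166*1.94/0.0085=3.79 m/s
(b) Bernoulli: P₂-P₁=0.5*rho*(V₁^2-V₂^2)/1000=0.5*1000*(1.94^2-3.79^2)/1000=-5.3 kPa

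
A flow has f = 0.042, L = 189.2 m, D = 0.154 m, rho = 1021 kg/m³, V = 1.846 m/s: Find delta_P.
Formula: \Delta P = f \frac{L}{D} \frac{\rho V^2}{2}
delta_P = 0.042·(189.2/0.154)·0.5·1021·1.846²/1000 = 89.77 kPa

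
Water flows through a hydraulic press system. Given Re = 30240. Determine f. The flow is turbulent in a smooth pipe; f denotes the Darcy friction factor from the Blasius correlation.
Formula: f = \frac{0.316}{Re^{0.25}}
f = 0.316/30240^0.25 = 0.02396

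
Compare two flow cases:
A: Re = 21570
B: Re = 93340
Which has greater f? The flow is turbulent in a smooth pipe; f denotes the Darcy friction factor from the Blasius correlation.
f(A) = 0.02608, f(B) = 0.01808. Answer: A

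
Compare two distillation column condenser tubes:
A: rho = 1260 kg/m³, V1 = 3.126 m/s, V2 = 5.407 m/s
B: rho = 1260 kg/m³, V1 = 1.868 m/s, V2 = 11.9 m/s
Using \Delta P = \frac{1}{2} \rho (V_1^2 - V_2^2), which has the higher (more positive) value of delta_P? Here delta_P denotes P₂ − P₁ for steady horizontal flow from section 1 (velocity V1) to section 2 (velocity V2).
delta_P(A) = -12.26 kPa, delta_P(B) = -87.02 kPa. Answer: A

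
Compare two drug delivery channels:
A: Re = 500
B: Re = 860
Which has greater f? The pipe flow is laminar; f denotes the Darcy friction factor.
f(A) = 0.128, f(B) = 0.07442. Answer: A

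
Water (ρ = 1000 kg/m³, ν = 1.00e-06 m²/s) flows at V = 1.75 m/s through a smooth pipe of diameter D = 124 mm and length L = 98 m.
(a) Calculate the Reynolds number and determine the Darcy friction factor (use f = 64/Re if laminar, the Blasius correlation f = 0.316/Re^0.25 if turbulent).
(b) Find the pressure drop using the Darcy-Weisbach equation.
(a) Re = V·D/ν = 1.75·0.124/1.00e-06 = 217000 → turbulent (Re > 4000); f = 0.316/Re^0.25 = 0.316/217000^0.25 = 0.014641 (Blasius is strictly valid for Re ≲ 1e5; used here as the smooth-pipe estimate the problem specifies)
(b) Darcy-Weisbach: ΔP = f·(L/D)·½ρV²/1000 = 0.014641·(98/0.124)·½·1000·1.75²/1000 = 17.72 kPa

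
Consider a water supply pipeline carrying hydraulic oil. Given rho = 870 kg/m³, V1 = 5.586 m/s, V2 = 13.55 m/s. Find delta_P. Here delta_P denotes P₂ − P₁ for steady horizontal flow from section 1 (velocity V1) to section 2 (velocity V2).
Formula: \Delta P = \frac{1}{2} \rho (V_1^2 - V_2^2)
delta_P = 0.5·870·(5.586² − 13.55²)/1000 = -66.29 kPa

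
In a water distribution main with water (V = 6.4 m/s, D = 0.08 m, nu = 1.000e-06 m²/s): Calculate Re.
Formula: Re = \frac{V D}{\nu}
Re = 6.4·0.08/1.000e-06 = 512000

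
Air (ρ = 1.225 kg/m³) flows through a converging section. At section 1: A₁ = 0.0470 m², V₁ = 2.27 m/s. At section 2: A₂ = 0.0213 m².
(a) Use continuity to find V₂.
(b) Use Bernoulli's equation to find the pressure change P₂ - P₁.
(a) Continuity: A₁V₁=A₂V₂ -> V₂=A₁V₁/A₂=0.0470*2.27/0.0213=5.01 m/s
(b) Bernoulli: P₂-P₁=0.5*rho*(V₁^2-V₂^2)/1000=0.5*1.225*(2.27^2-5.01^2)/1000=-0.01222 kPa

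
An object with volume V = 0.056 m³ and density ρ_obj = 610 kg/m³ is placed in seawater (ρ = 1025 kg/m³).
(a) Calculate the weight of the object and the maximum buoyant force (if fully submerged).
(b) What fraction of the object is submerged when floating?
(a) W=rho_obj*g*V=610*9.81*0.056=335.1 N; F_B(max)=rho*g*V=1025*9.81*0.056=563.1 N
(b) Floating fraction=rho_obj/rho=610/1025=0.595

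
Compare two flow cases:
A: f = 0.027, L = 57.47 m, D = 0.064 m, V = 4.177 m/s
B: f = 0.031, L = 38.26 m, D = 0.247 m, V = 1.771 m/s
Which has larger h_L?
h_L(A) = 21.56 m, h_L(B) = 0.7676 m. Answer: A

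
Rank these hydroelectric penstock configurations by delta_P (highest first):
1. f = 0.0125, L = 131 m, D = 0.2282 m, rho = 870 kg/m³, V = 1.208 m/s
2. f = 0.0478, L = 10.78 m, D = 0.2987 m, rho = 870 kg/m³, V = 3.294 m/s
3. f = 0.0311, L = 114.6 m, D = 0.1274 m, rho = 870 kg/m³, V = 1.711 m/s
Case 1: delta_P = 4.555 kPa
Case 2: delta_P = 8.142 kPa
Case 3: delta_P = 35.63 kPa
Ranking (highest first): 3, 2, 1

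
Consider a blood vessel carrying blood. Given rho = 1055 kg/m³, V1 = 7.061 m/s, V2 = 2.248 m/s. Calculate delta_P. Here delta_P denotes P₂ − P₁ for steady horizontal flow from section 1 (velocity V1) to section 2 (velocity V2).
Formula: \Delta P = \frac{1}{2} \rho (V_1^2 - V_2^2)
delta_P = 0.5·1055·(7.061² − 2.248²)/1000 = 23.63 kPa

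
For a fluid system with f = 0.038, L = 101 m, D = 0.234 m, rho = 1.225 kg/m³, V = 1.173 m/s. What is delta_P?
Formula: \Delta P = f \frac{L}{D} \frac{\rho V^2}{2}
delta_P = 0.038·(101/0.234)·0.5·1.225·1.173²/1000 = 0.01382 kPa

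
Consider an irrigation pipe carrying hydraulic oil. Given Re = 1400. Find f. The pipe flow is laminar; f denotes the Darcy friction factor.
Formula: f = \frac{64}{Re}
f = 64/1400 = 0.04571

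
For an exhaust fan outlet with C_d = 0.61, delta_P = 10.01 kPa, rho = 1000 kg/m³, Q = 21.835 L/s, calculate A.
Formula: Q = C_d A \sqrt{\frac{2 \Delta P}{\rho}}
Substituting knowns: 21.835 = 0.61·A·√(2·(10.01·1000)/1000)·1000
Solving for A: A = (21.835/1000)/(0.61·√(2·(10.01·1000)/1000)) = 0.008 m²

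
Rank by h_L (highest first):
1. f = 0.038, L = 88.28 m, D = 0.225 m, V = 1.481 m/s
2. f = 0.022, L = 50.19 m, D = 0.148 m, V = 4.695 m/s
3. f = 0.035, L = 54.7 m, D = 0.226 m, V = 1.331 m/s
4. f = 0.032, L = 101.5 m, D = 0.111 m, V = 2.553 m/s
Case 1: h_L = 1.667 m
Case 2: h_L = 8.382 m
Case 3: h_L = 0.7649 m
Case 4: h_L = 9.721 m
Ranking (highest first): 4, 2, 1, 3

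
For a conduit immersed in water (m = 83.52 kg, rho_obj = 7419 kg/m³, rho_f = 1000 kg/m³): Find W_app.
Formula: W_{app} = mg\left(1 - \frac{\rho_f}{\rho_{obj}}\right)
W_app = 83.52·9.81·(1 − 1000/7419) = 708.9 N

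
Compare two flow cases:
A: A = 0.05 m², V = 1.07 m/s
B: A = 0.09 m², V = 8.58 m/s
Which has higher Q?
Q(A) = 53.5 L/s, Q(B) = 772.2 L/s. Answer: B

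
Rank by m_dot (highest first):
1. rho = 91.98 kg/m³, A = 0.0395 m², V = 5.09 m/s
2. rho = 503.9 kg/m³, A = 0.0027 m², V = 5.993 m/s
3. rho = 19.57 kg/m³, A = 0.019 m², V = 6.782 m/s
Case 1: m_dot = 18.49 kg/s
Case 2: m_dot = 8.154 kg/s
Case 3: m_dot = 2.522 kg/s
Ranking (highest first): 1, 2, 3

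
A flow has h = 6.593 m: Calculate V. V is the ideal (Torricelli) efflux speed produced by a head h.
Formula: V = \sqrt{2 g h}
V = √(2·9.81·6.593) = 11.37 m/s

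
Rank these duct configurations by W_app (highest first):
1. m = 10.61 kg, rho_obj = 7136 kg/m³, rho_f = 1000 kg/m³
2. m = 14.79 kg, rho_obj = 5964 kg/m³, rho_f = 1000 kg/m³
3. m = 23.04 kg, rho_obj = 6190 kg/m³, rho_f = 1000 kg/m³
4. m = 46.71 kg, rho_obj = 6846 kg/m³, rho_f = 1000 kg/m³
Case 1: W_app = 89.5 N
Case 2: W_app = 120.8 N
Case 3: W_app = 189.5 N
Case 4: W_app = 391.3 N
Ranking (highest first): 4, 3, 2, 1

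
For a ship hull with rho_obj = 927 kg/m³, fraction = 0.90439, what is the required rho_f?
Formula: f_{sub} = \frac{\rho_{obj}}{\rho_f}
Substituting knowns: 0.90439 = 927/rho_f
Solving for rho_f: rho_f = 927/0.90439 = 1025 kg/m³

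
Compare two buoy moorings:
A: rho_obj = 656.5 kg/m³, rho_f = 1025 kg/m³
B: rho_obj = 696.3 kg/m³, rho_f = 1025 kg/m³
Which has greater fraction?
fraction(A) = 0.6405, fraction(B) = 0.6793. Answer: B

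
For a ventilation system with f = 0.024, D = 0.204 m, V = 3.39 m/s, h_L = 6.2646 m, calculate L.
Formula: h_L = f \frac{L}{D} \frac{V^2}{2g}
Substituting knowns: 6.2646 = 0.024·(L/0.204)·3.39²/(2·9.81)
Solving for L: L = 6.2646·2·9.81·0.204/(0.024·3.39²) = 90.91 m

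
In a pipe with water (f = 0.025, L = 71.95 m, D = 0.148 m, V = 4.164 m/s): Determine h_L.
Formula: h_L = f \frac{L}{D} \frac{V^2}{2g}
h_L = 0.025·(71.95/0.148)·4.164²/(2·9.81) = 10.74 m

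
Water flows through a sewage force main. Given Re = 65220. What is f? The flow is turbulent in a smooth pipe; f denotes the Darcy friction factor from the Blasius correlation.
Formula: f = \frac{0.316}{Re^{0.25}}
f = 0.316/65220^0.25 = 0.01977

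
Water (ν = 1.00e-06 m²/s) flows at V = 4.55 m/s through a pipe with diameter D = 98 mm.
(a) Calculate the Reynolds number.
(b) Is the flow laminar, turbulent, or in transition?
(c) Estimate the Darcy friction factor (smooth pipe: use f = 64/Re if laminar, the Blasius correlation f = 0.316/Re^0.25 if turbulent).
(a) Re = V·D/ν = 4.55·0.098/1.00e-06 = 445900
(b) Flow regime: turbulent (Re > 4000)
(c) Friction factor: f = 0.316/Re^0.25 = 0.316/445900^0.25 = 0.01223 (Blasius is strictly valid for Re ≲ 1e5; used here as the smooth-pipe estimate the problem specifies)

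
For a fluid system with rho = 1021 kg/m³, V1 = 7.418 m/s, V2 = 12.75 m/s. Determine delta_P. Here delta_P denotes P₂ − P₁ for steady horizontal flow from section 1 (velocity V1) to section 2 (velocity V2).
Formula: \Delta P = \frac{1}{2} \rho (V_1^2 - V_2^2)
delta_P = 0.5·1021·(7.418² − 12.75²)/1000 = -54.9 kPa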